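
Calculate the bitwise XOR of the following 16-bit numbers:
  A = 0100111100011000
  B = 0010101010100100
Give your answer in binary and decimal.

Apply ^ to each column (1 where bits differ):
  0100111100011000
^ 0010101010100100
------------------
  0110010110111100

Answer: 0110010110111100 (26044)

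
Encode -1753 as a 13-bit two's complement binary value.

1. Binary of +1753:  0011011011001
2. Invert bits:     1100100100110
3. Add 1:           1100100100111

Answer: 1100100100111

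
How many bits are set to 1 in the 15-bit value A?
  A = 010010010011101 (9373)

010010010011101
1-bits at positions (from bit 0 = LSB): 0, 2, 3, 4, 7, 10, 13
Count = 7

Answer: 7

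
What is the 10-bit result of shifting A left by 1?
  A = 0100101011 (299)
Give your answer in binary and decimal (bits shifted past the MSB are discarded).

Shift left by 1: drop the top 1 bit(s), append 1 zero(s) on the right.
  0100101011  ->  discard [0], keep [100101011], append 0
= 1001010110

Answer: 1001010110 (598)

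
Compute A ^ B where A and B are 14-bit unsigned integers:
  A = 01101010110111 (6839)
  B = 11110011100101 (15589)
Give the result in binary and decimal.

Apply ^ to each column (1 where bits differ):
  01101010110111
^ 11110011100101
----------------
  10011001010010

Answer: 10011001010010 (9810)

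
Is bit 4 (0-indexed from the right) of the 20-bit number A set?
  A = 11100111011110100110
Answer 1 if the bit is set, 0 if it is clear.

Bit 4 is the 5th from the right.
  11100111011110100110
                 ^
That bit is 0.

Answer: 0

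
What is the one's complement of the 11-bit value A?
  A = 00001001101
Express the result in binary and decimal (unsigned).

Flip each bit (0->1, 1->0):
  00001001101
  11110110010

Answer: 11110110010 (1970)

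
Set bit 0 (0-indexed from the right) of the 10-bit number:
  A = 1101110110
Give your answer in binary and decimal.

Mask = 1 << 0 = 0000000001
Bit 0 of A is 0, so OR-ing with the mask flips it to 1.
  1101110110
| 0000000001
------------
  1101110111

Answer: 1101110111 (887)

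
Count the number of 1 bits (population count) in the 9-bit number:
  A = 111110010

111110010
1-bits at positions (from bit 0 = LSB): 1, 4, 5, 6, 7, 8
Count = 6

Answer: 6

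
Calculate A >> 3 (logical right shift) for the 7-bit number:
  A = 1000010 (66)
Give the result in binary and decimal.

Logical shift right by 3: drop the bottom 3 bit(s), prepend 3 zero(s) on the left.
  1000010  ->  keep [1000], discard [010], prepend 000
= 0001000

Answer: 0001000 (8)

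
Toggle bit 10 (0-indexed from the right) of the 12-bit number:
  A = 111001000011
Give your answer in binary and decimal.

Mask = 1 << 10 = 010000000000
Bit 10 of A is 1; XOR with the mask flips it to 0.
  111001000011
^ 010000000000
--------------
  101001000011

Answer: 101001000011 (2627)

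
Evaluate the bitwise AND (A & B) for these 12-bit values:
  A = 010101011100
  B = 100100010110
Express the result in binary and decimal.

Apply & to each column (1 only where both bits are 1):
  010101011100
& 100100010110
--------------
  000100010100

Answer: 000100010100 (276)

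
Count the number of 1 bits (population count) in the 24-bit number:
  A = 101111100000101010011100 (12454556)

101111100000101010011100
1-bits at positions (from bit 0 = LSB): 2, 3, 4, 7, 9, 11, 17, 18, 19, 20, 21, 23
Count = 12

Answer: 12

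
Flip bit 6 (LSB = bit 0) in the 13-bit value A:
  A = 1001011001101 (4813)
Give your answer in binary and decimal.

Mask = 1 << 6 = 0000001000000
Bit 6 of A is 1; XOR with the mask flips it to 0.
  1001011001101
^ 0000001000000
---------------
  1001010001101

Answer: 1001010001101 (4749)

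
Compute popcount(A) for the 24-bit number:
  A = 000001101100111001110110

000001101100111001110110
1-bits at positions (from bit 0 = LSB): 1, 2, 4, 5, 6, 9, 10, 11, 14, 15, 17, 18
Count = 12

Answer: 12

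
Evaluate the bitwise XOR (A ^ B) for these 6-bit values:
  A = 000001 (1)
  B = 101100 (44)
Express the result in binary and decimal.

Apply ^ to each column (1 where bits differ):
  000001
^ 101100
--------
  101101

Answer: 101101 (45)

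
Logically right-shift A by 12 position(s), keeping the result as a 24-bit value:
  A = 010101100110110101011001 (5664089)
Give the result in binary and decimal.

Logical shift right by 12: drop the bottom 12 bit(s), prepend 12 zero(s) on the left.
  010101100110110101011001  ->  keep [010101100110], discard [110101011001], prepend 000000000000
= 000000000000010101100110

Answer: 000000000000010101100110 (1382)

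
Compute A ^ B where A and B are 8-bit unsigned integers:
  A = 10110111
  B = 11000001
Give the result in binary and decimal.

Apply ^ to each column (1 where bits differ):
  10110111
^ 11000001
----------
  01110110

Answer: 01110110 (118)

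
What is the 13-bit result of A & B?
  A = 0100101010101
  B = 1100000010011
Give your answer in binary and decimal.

Apply & to each column (1 only where both bits are 1):
  0100101010101
& 1100000010011
---------------
  0100000010001

Answer: 0100000010001 (2065)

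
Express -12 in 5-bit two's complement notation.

1. Binary of +12:  01100
2. Invert bits:     10011
3. Add 1:           10100

Answer: 10100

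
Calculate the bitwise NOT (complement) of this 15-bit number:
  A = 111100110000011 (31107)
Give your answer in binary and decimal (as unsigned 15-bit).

Flip each bit (0->1, 1->0):
  111100110000011
  000011001111100

Answer: 000011001111100 (1660)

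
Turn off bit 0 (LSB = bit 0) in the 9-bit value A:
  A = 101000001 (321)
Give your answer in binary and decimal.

Mask = ~(1 << 0) = 111111110
Bit 0 of A is 1, so AND-ing with the mask clears it to 0.
  101000001
& 111111110
-----------
  101000000

Answer: 101000000 (320)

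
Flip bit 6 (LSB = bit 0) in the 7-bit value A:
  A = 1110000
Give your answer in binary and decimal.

Mask = 1 << 6 = 1000000
Bit 6 of A is 1; XOR with the mask flips it to 0.
  1110000
^ 1000000
---------
  0110000

Answer: 0110000 (48)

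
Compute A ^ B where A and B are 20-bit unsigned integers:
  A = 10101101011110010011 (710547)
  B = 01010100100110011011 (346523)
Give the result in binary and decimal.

Apply ^ to each column (1 where bits differ):
  10101101011110010011
^ 01010100100110011011
----------------------
  11111001111000001000

Answer: 11111001111000001000 (1023496)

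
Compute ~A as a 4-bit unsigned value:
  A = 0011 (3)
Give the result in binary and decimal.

Flip each bit (0->1, 1->0):
  0011
  1100

Answer: 1100 (12)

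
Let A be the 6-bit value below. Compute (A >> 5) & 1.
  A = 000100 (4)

Bit 5 is the 6th from the right.
  000100
  ^
That bit is 0.

Answer: 0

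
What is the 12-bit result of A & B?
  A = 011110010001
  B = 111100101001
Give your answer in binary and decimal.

Apply & to each column (1 only where both bits are 1):
  011110010001
& 111100101001
--------------
  011100000001

Answer: 011100000001 (1793)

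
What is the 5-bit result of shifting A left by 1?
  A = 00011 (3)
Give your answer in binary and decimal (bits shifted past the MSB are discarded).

Shift left by 1: drop the top 1 bit(s), append 1 zero(s) on the right.
  00011  ->  discard [0], keep [0011], append 0
= 00110

Answer: 00110 (6)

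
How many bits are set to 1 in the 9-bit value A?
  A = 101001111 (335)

101001111
1-bits at positions (from bit 0 = LSB): 0, 1, 2, 3, 6, 8
Count = 6

Answer: 6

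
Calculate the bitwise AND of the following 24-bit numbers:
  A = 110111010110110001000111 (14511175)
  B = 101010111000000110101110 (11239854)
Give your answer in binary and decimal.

Apply & to each column (1 only where both bits are 1):
  110111010110110001000111
& 101010111000000110101110
--------------------------
  100010010000000000000110

Answer: 100010010000000000000110 (8978438)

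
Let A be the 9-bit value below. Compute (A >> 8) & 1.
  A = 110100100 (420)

Bit 8 is the 9th from the right.
  110100100
  ^
That bit is 1.

Answer: 1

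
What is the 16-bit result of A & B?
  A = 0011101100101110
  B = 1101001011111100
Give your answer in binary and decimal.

Apply & to each column (1 only where both bits are 1):
  0011101100101110
& 1101001011111100
------------------
  0001001000101100

Answer: 0001001000101100 (4652)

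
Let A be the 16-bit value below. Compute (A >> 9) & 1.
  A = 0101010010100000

Bit 9 is the 10th from the right.
  0101010010100000
        ^
That bit is 0.

Answer: 0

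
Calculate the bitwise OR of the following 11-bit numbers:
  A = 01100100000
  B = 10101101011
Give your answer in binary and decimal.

Apply | to each column (1 where either bit is 1):
  01100100000
| 10101101011
-------------
  11101101011

Answer: 11101101011 (1899)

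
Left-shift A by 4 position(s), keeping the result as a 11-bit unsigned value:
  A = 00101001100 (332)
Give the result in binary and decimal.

Shift left by 4: drop the top 4 bit(s), append 4 zero(s) on the right.
  00101001100  ->  discard [0010], keep [1001100], append 0000
= 10011000000

Answer: 10011000000 (1216)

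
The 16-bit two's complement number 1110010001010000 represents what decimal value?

MSB is 1, so the value is negative. Find the magnitude:
1. Invert bits:  0001101110101111
2. Add 1:        0001101110110000  = 7088
3. Apply sign:   -7088

Answer: -7088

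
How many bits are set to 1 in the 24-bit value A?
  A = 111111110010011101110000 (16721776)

111111110010011101110000
1-bits at positions (from bit 0 = LSB): 4, 5, 6, 8, 9, 10, 13, 16, 17, 18, 19, 20, 21, 22, 23
Count = 15

Answer: 15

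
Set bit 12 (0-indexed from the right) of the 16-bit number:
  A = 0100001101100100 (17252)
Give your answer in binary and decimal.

Mask = 1 << 12 = 0001000000000000
Bit 12 of A is 0, so OR-ing with the mask flips it to 1.
  0100001101100100
| 0001000000000000
------------------
  0101001101100100

Answer: 0101001101100100 (21348)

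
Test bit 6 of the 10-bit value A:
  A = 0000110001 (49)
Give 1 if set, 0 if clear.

Bit 6 is the 7th from the right.
  0000110001
     ^
That bit is 0.

Answer: 0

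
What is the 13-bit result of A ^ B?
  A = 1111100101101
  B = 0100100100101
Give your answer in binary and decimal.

Apply ^ to each column (1 where bits differ):
  1111100101101
^ 0100100100101
---------------
  1011000001000

Answer: 1011000001000 (5640)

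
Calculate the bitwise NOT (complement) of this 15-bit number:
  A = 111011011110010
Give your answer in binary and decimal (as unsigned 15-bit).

Flip each bit (0->1, 1->0):
  111011011110010
  000100100001101

Answer: 000100100001101 (2317)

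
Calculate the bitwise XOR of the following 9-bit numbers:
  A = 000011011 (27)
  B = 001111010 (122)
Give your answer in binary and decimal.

Apply ^ to each column (1 where bits differ):
  000011011
^ 001111010
-----------
  001100001

Answer: 001100001 (97)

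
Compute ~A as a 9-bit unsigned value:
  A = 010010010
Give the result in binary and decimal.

Flip each bit (0->1, 1->0):
  010010010
  101101101

Answer: 101101101 (365)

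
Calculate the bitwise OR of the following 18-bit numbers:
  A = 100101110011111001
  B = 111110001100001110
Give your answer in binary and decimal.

Apply | to each column (1 where either bit is 1):
  100101110011111001
| 111110001100001110
--------------------
  111111111111111111

Answer: 111111111111111111 (262143)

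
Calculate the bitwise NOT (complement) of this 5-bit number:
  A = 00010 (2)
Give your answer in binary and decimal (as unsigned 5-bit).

Flip each bit (0->1, 1->0):
  00010
  11101

Answer: 11101 (29)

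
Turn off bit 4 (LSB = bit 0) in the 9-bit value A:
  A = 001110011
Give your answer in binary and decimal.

Mask = ~(1 << 4) = 111101111
Bit 4 of A is 1, so AND-ing with the mask clears it to 0.
  001110011
& 111101111
-----------
  001100011

Answer: 001100011 (99)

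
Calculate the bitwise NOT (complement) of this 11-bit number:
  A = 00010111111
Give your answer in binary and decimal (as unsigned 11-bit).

Flip each bit (0->1, 1->0):
  00010111111
  11101000000

Answer: 11101000000 (1856)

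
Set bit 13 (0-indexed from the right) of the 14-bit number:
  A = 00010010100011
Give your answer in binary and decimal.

Mask = 1 << 13 = 10000000000000
Bit 13 of A is 0, so OR-ing with the mask flips it to 1.
  00010010100011
| 10000000000000
----------------
  10010010100011

Answer: 10010010100011 (9379)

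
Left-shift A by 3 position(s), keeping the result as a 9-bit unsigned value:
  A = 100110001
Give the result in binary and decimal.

Shift left by 3: drop the top 3 bit(s), append 3 zero(s) on the right.
  100110001  ->  discard [100], keep [110001], append 000
= 110001000

Answer: 110001000 (392)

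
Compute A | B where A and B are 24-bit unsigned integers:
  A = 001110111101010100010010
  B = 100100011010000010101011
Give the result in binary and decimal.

Apply | to each column (1 where either bit is 1):
  001110111101010100010010
| 100100011010000010101011
--------------------------
  101110111111010110111011

Answer: 101110111111010110111011 (12318139)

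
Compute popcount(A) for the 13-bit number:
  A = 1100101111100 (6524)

1100101111100
1-bits at positions (from bit 0 = LSB): 2, 3, 4, 5, 6, 8, 11, 12
Count = 8

Answer: 8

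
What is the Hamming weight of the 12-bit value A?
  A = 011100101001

011100101001
1-bits at positions (from bit 0 = LSB): 0, 3, 5, 8, 9, 10
Count = 6

Answer: 6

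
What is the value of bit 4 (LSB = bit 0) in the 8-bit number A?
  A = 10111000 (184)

Bit 4 is the 5th from the right.
  10111000
     ^
That bit is 1.

Answer: 1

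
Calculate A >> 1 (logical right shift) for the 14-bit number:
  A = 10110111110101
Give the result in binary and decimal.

Logical shift right by 1: drop the bottom 1 bit(s), prepend 1 zero(s) on the left.
  10110111110101  ->  keep [1011011111010], discard [1], prepend 0
= 01011011111010

Answer: 01011011111010 (5882)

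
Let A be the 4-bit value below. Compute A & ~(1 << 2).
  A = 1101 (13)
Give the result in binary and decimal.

Mask = ~(1 << 2) = 1011
Bit 2 of A is 1, so AND-ing with the mask clears it to 0.
  1101
& 1011
------
  1001

Answer: 1001 (9)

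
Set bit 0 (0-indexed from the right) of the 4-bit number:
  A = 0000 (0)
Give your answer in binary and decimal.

Mask = 1 << 0 = 0001
Bit 0 of A is 0, so OR-ing with the mask flips it to 1.
  0000
| 0001
------
  0001

Answer: 0001 (1)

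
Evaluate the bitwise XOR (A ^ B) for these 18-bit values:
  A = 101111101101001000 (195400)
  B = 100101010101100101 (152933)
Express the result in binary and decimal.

Apply ^ to each column (1 where bits differ):
  101111101101001000
^ 100101010101100101
--------------------
  001010111000101101

Answer: 001010111000101101 (44589)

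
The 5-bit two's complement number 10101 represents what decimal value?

MSB is 1, so the value is negative. Find the magnitude:
1. Invert bits:  01010
2. Add 1:        01011  = 11
3. Apply sign:   -11

Answer: -11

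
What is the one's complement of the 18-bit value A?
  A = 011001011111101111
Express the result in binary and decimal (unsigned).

Flip each bit (0->1, 1->0):
  011001011111101111
  100110100000010000

Answer: 100110100000010000 (157712)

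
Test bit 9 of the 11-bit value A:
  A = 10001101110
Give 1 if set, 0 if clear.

Bit 9 is the 10th from the right.
  10001101110
   ^
That bit is 0.

Answer: 0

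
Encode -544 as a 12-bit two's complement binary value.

1. Binary of +544:  001000100000
2. Invert bits:     110111011111
3. Add 1:           110111100000

Answer: 110111100000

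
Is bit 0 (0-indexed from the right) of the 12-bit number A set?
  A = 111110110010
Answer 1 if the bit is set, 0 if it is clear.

Bit 0 is the 1st from the right.
  111110110010
             ^
That bit is 0.

Answer: 0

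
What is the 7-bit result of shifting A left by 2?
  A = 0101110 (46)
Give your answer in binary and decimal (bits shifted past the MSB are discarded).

Shift left by 2: drop the top 2 bit(s), append 2 zero(s) on the right.
  0101110  ->  discard [01], keep [01110], append 00
= 0111000

Answer: 0111000 (56)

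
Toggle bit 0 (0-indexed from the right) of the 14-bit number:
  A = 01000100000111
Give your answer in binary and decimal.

Mask = 1 << 0 = 00000000000001
Bit 0 of A is 1; XOR with the mask flips it to 0.
  01000100000111
^ 00000000000001
----------------
  01000100000110

Answer: 01000100000110 (4358)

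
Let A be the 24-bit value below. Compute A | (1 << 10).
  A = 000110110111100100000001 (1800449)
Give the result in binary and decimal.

Mask = 1 << 10 = 000000000000010000000000
Bit 10 of A is 0, so OR-ing with the mask flips it to 1.
  000110110111100100000001
| 000000000000010000000000
--------------------------
  000110110111110100000001

Answer: 000110110111110100000001 (1801473)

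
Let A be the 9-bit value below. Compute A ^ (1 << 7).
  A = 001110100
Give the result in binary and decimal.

Mask = 1 << 7 = 010000000
Bit 7 of A is 0; XOR with the mask flips it to 1.
  001110100
^ 010000000
-----------
  011110100

Answer: 011110100 (244)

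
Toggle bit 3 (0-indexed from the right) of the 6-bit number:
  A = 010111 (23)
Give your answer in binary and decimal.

Mask = 1 << 3 = 001000
Bit 3 of A is 0; XOR with the mask flips it to 1.
  010111
^ 001000
--------
  011111

Answer: 011111 (31)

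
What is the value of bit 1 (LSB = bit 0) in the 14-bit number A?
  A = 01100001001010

Bit 1 is the 2nd from the right.
  01100001001010
              ^
That bit is 1.

Answer: 1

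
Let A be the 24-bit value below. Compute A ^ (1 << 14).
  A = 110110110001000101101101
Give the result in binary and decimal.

Mask = 1 << 14 = 000000000100000000000000
Bit 14 of A is 0; XOR with the mask flips it to 1.
  110110110001000101101101
^ 000000000100000000000000
--------------------------
  110110110101000101101101

Answer: 110110110101000101101101 (14373229)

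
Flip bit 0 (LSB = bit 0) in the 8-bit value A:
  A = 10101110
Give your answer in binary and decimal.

Mask = 1 << 0 = 00000001
Bit 0 of A is 0; XOR with the mask flips it to 1.
  10101110
^ 00000001
----------
  10101111

Answer: 10101111 (175)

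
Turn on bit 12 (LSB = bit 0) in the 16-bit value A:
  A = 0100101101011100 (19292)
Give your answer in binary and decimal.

Mask = 1 << 12 = 0001000000000000
Bit 12 of A is 0, so OR-ing with the mask flips it to 1.
  0100101101011100
| 0001000000000000
------------------
  0101101101011100

Answer: 0101101101011100 (23388)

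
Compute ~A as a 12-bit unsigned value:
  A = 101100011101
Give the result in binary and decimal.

Flip each bit (0->1, 1->0):
  101100011101
  010011100010

Answer: 010011100010 (1250)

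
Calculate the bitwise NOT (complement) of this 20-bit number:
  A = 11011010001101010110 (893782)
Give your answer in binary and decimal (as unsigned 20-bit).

Flip each bit (0->1, 1->0):
  11011010001101010110
  00100101110010101001

Answer: 00100101110010101001 (154793)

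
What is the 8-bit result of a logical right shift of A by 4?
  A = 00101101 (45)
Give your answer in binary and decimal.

Logical shift right by 4: drop the bottom 4 bit(s), prepend 4 zero(s) on the left.
  00101101  ->  keep [0010], discard [1101], prepend 0000
= 00000010

Answer: 00000010 (2)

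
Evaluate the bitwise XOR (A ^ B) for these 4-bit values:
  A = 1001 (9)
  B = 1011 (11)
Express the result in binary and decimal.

Apply ^ to each column (1 where bits differ):
  1001
^ 1011
------
  0010

Answer: 0010 (2)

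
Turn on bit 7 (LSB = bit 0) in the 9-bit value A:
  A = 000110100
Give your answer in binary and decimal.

Mask = 1 << 7 = 010000000
Bit 7 of A is 0, so OR-ing with the mask flips it to 1.
  000110100
| 010000000
-----------
  010110100

Answer: 010110100 (180)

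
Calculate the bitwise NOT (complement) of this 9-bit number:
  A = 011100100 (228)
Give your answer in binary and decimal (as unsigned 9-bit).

Flip each bit (0->1, 1->0):
  011100100
  100011011

Answer: 100011011 (283)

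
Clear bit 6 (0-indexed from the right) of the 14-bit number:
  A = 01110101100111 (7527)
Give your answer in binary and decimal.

Mask = ~(1 << 6) = 11111110111111
Bit 6 of A is 1, so AND-ing with the mask clears it to 0.
  01110101100111
& 11111110111111
----------------
  01110100100111

Answer: 01110100100111 (7463)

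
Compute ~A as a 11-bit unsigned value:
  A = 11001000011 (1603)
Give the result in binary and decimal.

Flip each bit (0->1, 1->0):
  11001000011
  00110111100

Answer: 00110111100 (444)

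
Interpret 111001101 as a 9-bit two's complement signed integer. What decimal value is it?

MSB is 1, so the value is negative. Find the magnitude:
1. Invert bits:  000110010
2. Add 1:        000110011  = 51
3. Apply sign:   -51

Answer: -51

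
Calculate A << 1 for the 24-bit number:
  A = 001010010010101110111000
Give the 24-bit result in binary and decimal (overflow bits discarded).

Shift left by 1: drop the top 1 bit(s), append 1 zero(s) on the right.
  001010010010101110111000  ->  discard [0], keep [01010010010101110111000], append 0
= 010100100101011101110000

Answer: 010100100101011101110000 (5396336)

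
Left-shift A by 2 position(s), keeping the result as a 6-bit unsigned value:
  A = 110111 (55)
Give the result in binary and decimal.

Shift left by 2: drop the top 2 bit(s), append 2 zero(s) on the right.
  110111  ->  discard [11], keep [0111], append 00
= 011100

Answer: 011100 (28)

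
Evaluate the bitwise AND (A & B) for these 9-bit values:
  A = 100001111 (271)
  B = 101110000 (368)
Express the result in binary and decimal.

Apply & to each column (1 only where both bits are 1):
  100001111
& 101110000
-----------
  100000000

Answer: 100000000 (256)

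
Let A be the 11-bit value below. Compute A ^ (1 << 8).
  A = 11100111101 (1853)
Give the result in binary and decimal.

Mask = 1 << 8 = 00100000000
Bit 8 of A is 1; XOR with the mask flips it to 0.
  11100111101
^ 00100000000
-------------
  11000111101

Answer: 11000111101 (1597)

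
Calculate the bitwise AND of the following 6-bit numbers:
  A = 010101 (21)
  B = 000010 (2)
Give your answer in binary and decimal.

Apply & to each column (1 only where both bits are 1):
  010101
& 000010
--------
  000000

Answer: 000000 (0)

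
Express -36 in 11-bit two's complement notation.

1. Binary of +36:  00000100100
2. Invert bits:     11111011011
3. Add 1:           11111011100

Answer: 11111011100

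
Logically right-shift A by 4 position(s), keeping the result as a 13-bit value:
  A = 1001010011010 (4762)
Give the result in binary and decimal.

Logical shift right by 4: drop the bottom 4 bit(s), prepend 4 zero(s) on the left.
  1001010011010  ->  keep [100101001], discard [1010], prepend 0000
= 0000100101001

Answer: 0000100101001 (297)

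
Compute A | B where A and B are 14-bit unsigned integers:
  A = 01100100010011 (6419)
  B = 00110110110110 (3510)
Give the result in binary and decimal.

Apply | to each column (1 where either bit is 1):
  01100100010011
| 00110110110110
----------------
  01110110110111

Answer: 01110110110111 (7607)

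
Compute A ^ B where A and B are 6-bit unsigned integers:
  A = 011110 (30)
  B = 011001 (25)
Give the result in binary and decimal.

Apply ^ to each column (1 where bits differ):
  011110
^ 011001
--------
  000111

Answer: 000111 (7)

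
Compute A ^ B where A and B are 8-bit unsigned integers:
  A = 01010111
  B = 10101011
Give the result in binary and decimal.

Apply ^ to each column (1 where bits differ):
  01010111
^ 10101011
----------
  11111100

Answer: 11111100 (252)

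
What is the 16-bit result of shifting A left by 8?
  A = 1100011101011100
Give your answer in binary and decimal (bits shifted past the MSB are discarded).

Shift left by 8: drop the top 8 bit(s), append 8 zero(s) on the right.
  1100011101011100  ->  discard [11000111], keep [01011100], append 00000000
= 0101110000000000

Answer: 0101110000000000 (23552)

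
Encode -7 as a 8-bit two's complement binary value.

1. Binary of +7:  00000111
2. Invert bits:     11111000
3. Add 1:           11111001

Answer: 11111001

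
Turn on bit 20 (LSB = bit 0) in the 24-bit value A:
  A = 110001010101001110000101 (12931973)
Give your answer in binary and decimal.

Mask = 1 << 20 = 000100000000000000000000
Bit 20 of A is 0, so OR-ing with the mask flips it to 1.
  110001010101001110000101
| 000100000000000000000000
--------------------------
  110101010101001110000101

Answer: 110101010101001110000101 (13980549)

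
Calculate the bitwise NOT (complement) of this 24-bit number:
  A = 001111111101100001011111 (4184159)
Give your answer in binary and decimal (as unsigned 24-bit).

Flip each bit (0->1, 1->0):
  001111111101100001011111
  110000000010011110100000

Answer: 110000000010011110100000 (12593056)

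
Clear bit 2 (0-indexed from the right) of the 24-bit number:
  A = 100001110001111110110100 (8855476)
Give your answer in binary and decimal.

Mask = ~(1 << 2) = 111111111111111111111011
Bit 2 of A is 1, so AND-ing with the mask clears it to 0.
  100001110001111110110100
& 111111111111111111111011
--------------------------
  100001110001111110110000

Answer: 100001110001111110110000 (8855472)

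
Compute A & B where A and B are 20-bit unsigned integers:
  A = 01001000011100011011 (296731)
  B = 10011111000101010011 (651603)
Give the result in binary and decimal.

Apply & to each column (1 only where both bits are 1):
  01001000011100011011
& 10011111000101010011
----------------------
  00001000000100010011

Answer: 00001000000100010011 (33043)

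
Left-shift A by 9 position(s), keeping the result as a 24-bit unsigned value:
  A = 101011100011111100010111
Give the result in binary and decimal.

Shift left by 9: drop the top 9 bit(s), append 9 zero(s) on the right.
  101011100011111100010111  ->  discard [101011100], keep [011111100010111], append 000000000
= 011111100010111000000000

Answer: 011111100010111000000000 (8269312)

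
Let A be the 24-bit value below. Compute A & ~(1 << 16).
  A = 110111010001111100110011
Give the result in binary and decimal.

Mask = ~(1 << 16) = 111111101111111111111111
Bit 16 of A is 1, so AND-ing with the mask clears it to 0.
  110111010001111100110011
& 111111101111111111111111
--------------------------
  110111000001111100110011

Answer: 110111000001111100110011 (14425907)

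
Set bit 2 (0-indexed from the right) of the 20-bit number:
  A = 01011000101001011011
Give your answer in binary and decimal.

Mask = 1 << 2 = 00000000000000000100
Bit 2 of A is 0, so OR-ing with the mask flips it to 1.
  01011000101001011011
| 00000000000000000100
----------------------
  01011000101001011111

Answer: 01011000101001011111 (363103)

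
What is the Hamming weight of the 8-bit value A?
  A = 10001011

10001011
1-bits at positions (from bit 0 = LSB): 0, 1, 3, 7
Count = 4

Answer: 4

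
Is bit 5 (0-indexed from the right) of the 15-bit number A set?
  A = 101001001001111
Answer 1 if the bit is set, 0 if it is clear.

Bit 5 is the 6th from the right.
  101001001001111
           ^
That bit is 0.

Answer: 0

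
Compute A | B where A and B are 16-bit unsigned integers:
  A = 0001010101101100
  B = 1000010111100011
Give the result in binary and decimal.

Apply | to each column (1 where either bit is 1):
  0001010101101100
| 1000010111100011
------------------
  1001010111101111

Answer: 1001010111101111 (38383)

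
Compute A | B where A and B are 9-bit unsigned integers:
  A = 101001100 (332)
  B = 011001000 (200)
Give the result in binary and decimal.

Apply | to each column (1 where either bit is 1):
  101001100
| 011001000
-----------
  111001100

Answer: 111001100 (460)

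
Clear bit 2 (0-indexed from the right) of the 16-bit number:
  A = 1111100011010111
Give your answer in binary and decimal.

Mask = ~(1 << 2) = 1111111111111011
Bit 2 of A is 1, so AND-ing with the mask clears it to 0.
  1111100011010111
& 1111111111111011
------------------
  1111100011010011

Answer: 1111100011010011 (63699)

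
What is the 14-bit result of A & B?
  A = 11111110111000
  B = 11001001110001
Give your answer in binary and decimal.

Apply & to each column (1 only where both bits are 1):
  11111110111000
& 11001001110001
----------------
  11001000110000

Answer: 11001000110000 (12848)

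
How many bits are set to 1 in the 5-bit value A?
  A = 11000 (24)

11000
1-bits at positions (from bit 0 = LSB): 3, 4
Count = 2

Answer: 2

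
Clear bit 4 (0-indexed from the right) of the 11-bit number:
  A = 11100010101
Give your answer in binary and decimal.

Mask = ~(1 << 4) = 11111101111
Bit 4 of A is 1, so AND-ing with the mask clears it to 0.
  11100010101
& 11111101111
-------------
  11100000101

Answer: 11100000101 (1797)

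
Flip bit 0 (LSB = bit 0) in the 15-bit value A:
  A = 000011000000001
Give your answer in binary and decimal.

Mask = 1 << 0 = 000000000000001
Bit 0 of A is 1; XOR with the mask flips it to 0.
  000011000000001
^ 000000000000001
-----------------
  000011000000000

Answer: 000011000000000 (1536)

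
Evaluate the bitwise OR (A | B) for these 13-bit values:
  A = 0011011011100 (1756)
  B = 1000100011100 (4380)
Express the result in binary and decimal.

Apply | to each column (1 where either bit is 1):
  0011011011100
| 1000100011100
---------------
  1011111011100

Answer: 1011111011100 (6108)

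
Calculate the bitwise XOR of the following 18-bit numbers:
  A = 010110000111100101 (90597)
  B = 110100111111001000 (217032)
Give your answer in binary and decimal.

Apply ^ to each column (1 where bits differ):
  010110000111100101
^ 110100111111001000
--------------------
  100010111000101101

Answer: 100010111000101101 (142893)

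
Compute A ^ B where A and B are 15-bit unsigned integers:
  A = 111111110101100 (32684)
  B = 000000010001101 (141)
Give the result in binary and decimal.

Apply ^ to each column (1 where bits differ):
  111111110101100
^ 000000010001101
-----------------
  111111100100001

Answer: 111111100100001 (32545)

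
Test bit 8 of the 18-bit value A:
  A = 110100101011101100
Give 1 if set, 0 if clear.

Bit 8 is the 9th from the right.
  110100101011101100
           ^
That bit is 0.

Answer: 0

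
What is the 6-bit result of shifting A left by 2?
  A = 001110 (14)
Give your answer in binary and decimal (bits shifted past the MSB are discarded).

Shift left by 2: drop the top 2 bit(s), append 2 zero(s) on the right.
  001110  ->  discard [00], keep [1110], append 00
= 111000

Answer: 111000 (56)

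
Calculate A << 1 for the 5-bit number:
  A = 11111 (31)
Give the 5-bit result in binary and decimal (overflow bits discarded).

Shift left by 1: drop the top 1 bit(s), append 1 zero(s) on the right.
  11111  ->  discard [1], keep [1111], append 0
= 11110

Answer: 11110 (30)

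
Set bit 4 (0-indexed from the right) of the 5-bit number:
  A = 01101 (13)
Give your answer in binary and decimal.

Mask = 1 << 4 = 10000
Bit 4 of A is 0, so OR-ing with the mask flips it to 1.
  01101
| 10000
-------
  11101

Answer: 11101 (29)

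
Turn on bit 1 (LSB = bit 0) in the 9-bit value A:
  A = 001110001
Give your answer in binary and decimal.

Mask = 1 << 1 = 000000010
Bit 1 of A is 0, so OR-ing with the mask flips it to 1.
  001110001
| 000000010
-----------
  001110011

Answer: 001110011 (115)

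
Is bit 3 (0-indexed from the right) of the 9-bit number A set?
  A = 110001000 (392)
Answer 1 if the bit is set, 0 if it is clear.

Bit 3 is the 4th from the right.
  110001000
       ^
That bit is 1.

Answer: 1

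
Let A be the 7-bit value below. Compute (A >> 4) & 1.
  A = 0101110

Bit 4 is the 5th from the right.
  0101110
    ^
That bit is 0.

Answer: 0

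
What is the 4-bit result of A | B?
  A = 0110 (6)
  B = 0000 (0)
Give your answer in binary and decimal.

Apply | to each column (1 where either bit is 1):
  0110
| 0000
------
  0110

Answer: 0110 (6)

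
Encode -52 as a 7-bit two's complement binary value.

1. Binary of +52:  0110100
2. Invert bits:     1001011
3. Add 1:           1001100

Answer: 1001100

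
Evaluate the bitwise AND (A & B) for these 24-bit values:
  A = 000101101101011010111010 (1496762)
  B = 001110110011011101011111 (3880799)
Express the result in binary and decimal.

Apply & to each column (1 only where both bits are 1):
  000101101101011010111010
& 001110110011011101011111
--------------------------
  000100100001011000011010

Answer: 000100100001011000011010 (1185306)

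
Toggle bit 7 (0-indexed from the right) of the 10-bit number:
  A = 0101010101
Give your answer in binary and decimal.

Mask = 1 << 7 = 0010000000
Bit 7 of A is 0; XOR with the mask flips it to 1.
  0101010101
^ 0010000000
------------
  0111010101

Answer: 0111010101 (469)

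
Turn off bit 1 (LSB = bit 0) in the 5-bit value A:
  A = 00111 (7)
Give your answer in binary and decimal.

Mask = ~(1 << 1) = 11101
Bit 1 of A is 1, so AND-ing with the mask clears it to 0.
  00111
& 11101
-------
  00101

Answer: 00101 (5)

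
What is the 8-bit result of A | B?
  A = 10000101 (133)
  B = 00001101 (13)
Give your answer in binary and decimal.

Apply | to each column (1 where either bit is 1):
  10000101
| 00001101
----------
  10001101

Answer: 10001101 (141)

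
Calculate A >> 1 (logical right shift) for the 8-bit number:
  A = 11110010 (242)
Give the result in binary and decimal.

Logical shift right by 1: drop the bottom 1 bit(s), prepend 1 zero(s) on the left.
  11110010  ->  keep [1111001], discard [0], prepend 0
= 01111001

Answer: 01111001 (121)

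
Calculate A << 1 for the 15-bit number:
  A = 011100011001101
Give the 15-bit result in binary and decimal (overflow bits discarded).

Shift left by 1: drop the top 1 bit(s), append 1 zero(s) on the right.
  011100011001101  ->  discard [0], keep [11100011001101], append 0
= 111000110011010

Answer: 111000110011010 (29082)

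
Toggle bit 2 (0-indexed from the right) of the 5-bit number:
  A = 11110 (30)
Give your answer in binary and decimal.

Mask = 1 << 2 = 00100
Bit 2 of A is 1; XOR with the mask flips it to 0.
  11110
^ 00100
-------
  11010

Answer: 11010 (26)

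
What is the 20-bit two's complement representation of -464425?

1. Binary of +464425:  01110001011000101001
2. Invert bits:     10001110100111010110
3. Add 1:           10001110100111010111

Answer: 10001110100111010111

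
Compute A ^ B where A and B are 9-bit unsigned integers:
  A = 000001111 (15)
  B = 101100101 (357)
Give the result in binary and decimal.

Apply ^ to each column (1 where bits differ):
  000001111
^ 101100101
-----------
  101101010

Answer: 101101010 (362)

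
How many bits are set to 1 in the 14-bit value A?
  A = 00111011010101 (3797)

00111011010101
1-bits at positions (from bit 0 = LSB): 0, 2, 4, 6, 7, 9, 10, 11
Count = 8

Answer: 8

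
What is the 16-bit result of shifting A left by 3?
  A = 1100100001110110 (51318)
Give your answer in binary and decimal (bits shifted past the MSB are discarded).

Shift left by 3: drop the top 3 bit(s), append 3 zero(s) on the right.
  1100100001110110  ->  discard [110], keep [0100001110110], append 000
= 0100001110110000

Answer: 0100001110110000 (17328)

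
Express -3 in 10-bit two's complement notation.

1. Binary of +3:  0000000011
2. Invert bits:     1111111100
3. Add 1:           1111111101

Answer: 1111111101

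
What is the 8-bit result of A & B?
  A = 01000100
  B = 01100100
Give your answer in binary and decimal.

Apply & to each column (1 only where both bits are 1):
  01000100
& 01100100
----------
  01000100

Answer: 01000100 (68)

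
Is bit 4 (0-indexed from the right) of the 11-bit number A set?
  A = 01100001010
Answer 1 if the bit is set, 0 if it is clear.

Bit 4 is the 5th from the right.
  01100001010
        ^
That bit is 0.

Answer: 0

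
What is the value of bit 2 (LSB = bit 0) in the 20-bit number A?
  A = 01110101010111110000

Bit 2 is the 3rd from the right.
  01110101010111110000
                   ^
That bit is 0.

Answer: 0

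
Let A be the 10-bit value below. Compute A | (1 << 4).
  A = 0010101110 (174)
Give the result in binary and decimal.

Mask = 1 << 4 = 0000010000
Bit 4 of A is 0, so OR-ing with the mask flips it to 1.
  0010101110
| 0000010000
------------
  0010111110

Answer: 0010111110 (190)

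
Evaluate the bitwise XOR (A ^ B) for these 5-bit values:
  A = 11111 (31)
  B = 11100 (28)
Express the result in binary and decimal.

Apply ^ to each column (1 where bits differ):
  11111
^ 11100
-------
  00011

Answer: 00011 (3)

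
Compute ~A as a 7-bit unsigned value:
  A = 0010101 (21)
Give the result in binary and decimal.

Flip each bit (0->1, 1->0):
  0010101
  1101010

Answer: 1101010 (106)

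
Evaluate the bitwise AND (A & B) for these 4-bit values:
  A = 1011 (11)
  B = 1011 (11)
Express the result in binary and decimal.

Apply & to each column (1 only where both bits are 1):
  1011
& 1011
------
  1011

Answer: 1011 (11)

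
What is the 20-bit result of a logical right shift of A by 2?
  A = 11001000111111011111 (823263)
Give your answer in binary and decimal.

Logical shift right by 2: drop the bottom 2 bit(s), prepend 2 zero(s) on the left.
  11001000111111011111  ->  keep [110010001111110111], discard [11], prepend 00
= 00110010001111110111

Answer: 00110010001111110111 (205815)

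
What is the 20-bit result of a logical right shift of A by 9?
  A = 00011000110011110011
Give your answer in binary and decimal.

Logical shift right by 9: drop the bottom 9 bit(s), prepend 9 zero(s) on the left.
  00011000110011110011  ->  keep [00011000110], discard [011110011], prepend 000000000
= 00000000000011000110

Answer: 00000000000011000110 (198)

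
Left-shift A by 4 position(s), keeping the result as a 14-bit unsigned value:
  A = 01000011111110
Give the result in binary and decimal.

Shift left by 4: drop the top 4 bit(s), append 4 zero(s) on the right.
  01000011111110  ->  discard [0100], keep [0011111110], append 0000
= 00111111100000

Answer: 00111111100000 (4064)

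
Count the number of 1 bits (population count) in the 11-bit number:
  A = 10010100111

10010100111
1-bits at positions (from bit 0 = LSB): 0, 1, 2, 5, 7, 10
Count = 6

Answer: 6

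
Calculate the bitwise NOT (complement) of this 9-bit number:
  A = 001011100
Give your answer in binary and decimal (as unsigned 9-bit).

Flip each bit (0->1, 1->0):
  001011100
  110100011

Answer: 110100011 (419)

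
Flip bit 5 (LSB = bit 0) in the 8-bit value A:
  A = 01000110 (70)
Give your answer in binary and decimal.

Mask = 1 << 5 = 00100000
Bit 5 of A is 0; XOR with the mask flips it to 1.
  01000110
^ 00100000
----------
  01100110

Answer: 01100110 (102)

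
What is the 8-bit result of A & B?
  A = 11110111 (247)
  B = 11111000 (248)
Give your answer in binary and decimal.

Apply & to each column (1 only where both bits are 1):
  11110111
& 11111000
----------
  11110000

Answer: 11110000 (240)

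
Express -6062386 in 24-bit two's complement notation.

1. Binary of +6062386:  010111001000000100110010
2. Invert bits:     101000110111111011001101
3. Add 1:           101000110111111011001110

Answer: 101000110111111011001110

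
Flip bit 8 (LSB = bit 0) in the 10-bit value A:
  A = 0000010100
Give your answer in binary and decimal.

Mask = 1 << 8 = 0100000000
Bit 8 of A is 0; XOR with the mask flips it to 1.
  0000010100
^ 0100000000
------------
  0100010100

Answer: 0100010100 (276)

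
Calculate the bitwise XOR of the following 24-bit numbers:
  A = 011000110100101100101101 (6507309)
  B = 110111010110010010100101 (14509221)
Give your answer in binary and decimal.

Apply ^ to each column (1 where bits differ):
  011000110100101100101101
^ 110111010110010010100101
--------------------------
  101111100010111110001000

Answer: 101111100010111110001000 (12464008)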